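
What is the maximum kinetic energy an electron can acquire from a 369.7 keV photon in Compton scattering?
218.6152 keV

Maximum energy transfer occurs at θ = 180° (backscattering).

Initial photon: E₀ = 369.7 keV → λ₀ = 3.3536 pm

Maximum Compton shift (at 180°):
Δλ_max = 2λ_C = 2 × 2.4263 = 4.8526 pm

Final wavelength:
λ' = 3.3536 + 4.8526 = 8.2063 pm

Minimum photon energy (maximum energy to electron):
E'_min = hc/λ' = 151.0848 keV

Maximum electron kinetic energy:
K_max = E₀ - E'_min = 369.7000 - 151.0848 = 218.6152 keV

(Intermediate values are shown rounded; full precision is carried through to the final answer.)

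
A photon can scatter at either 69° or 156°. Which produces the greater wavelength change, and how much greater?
156° produces the larger shift by a factor of 2.982

Calculate both shifts using Δλ = λ_C(1 - cos θ):

For θ₁ = 69°:
Δλ₁ = 2.4263 × (1 - cos(69°))
Δλ₁ = 2.4263 × 0.6416
Δλ₁ = 1.5568 pm

For θ₂ = 156°:
Δλ₂ = 2.4263 × (1 - cos(156°))
Δλ₂ = 2.4263 × 1.9135
Δλ₂ = 4.6429 pm

The 156° angle produces the larger shift.
Ratio: 4.6429/1.5568 = 2.982

(Intermediate values are shown rounded; full precision is carried through to the final answer.)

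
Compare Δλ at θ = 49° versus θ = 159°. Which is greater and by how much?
159° produces the larger shift by a factor of 5.622

Calculate both shifts using Δλ = λ_C(1 - cos θ):

For θ₁ = 49°:
Δλ₁ = 2.4263 × (1 - cos(49°))
Δλ₁ = 2.4263 × 0.3439
Δλ₁ = 0.8345 pm

For θ₂ = 159°:
Δλ₂ = 2.4263 × (1 - cos(159°))
Δλ₂ = 2.4263 × 1.9336
Δλ₂ = 4.6915 pm

The 159° angle produces the larger shift.
Ratio: 4.6915/0.8345 = 5.622

(Intermediate values are shown rounded; full precision is carried through to the final answer.)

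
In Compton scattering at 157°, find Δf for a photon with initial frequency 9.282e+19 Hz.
5.482e+19 Hz (decrease)

Convert frequency to wavelength (c = 299792458 m/s):
λ₀ = c/f₀ = 299792458/9.282e+19 = 3.2298261e-12 m = 3.2298 pm

Calculate Compton shift:
Δλ = λ_C(1 - cos(157°)) = 4.6597 pm

Final wavelength:
λ' = λ₀ + Δλ = 3.2298 + 4.6597 = 7.8896 pm

Final frequency:
f' = c/λ' = 299792458/7.8895667e-12 = 3.7998596e+19 Hz

Frequency shift (decrease):
Δf = f₀ - f' = 9.282e+19 - 3.7998596e+19 = 5.482e+19 Hz

(Intermediate values are shown rounded; full precision is carried through to the final answer.)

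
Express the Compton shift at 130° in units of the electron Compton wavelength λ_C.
1.6428 λ_C

The Compton shift formula is:
Δλ = λ_C(1 - cos θ)

Dividing both sides by λ_C:
Δλ/λ_C = 1 - cos θ

For θ = 130°:
Δλ/λ_C = 1 - cos(130°)
Δλ/λ_C = 1 - -0.6428
Δλ/λ_C = 1.6428

This means the shift is 1.6428 × λ_C = 3.9859 pm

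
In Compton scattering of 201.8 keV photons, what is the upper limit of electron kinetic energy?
89.0516 keV

Maximum energy transfer occurs at θ = 180° (backscattering).

Initial photon: E₀ = 201.8 keV → λ₀ = 6.1439 pm

Maximum Compton shift (at 180°):
Δλ_max = 2λ_C = 2 × 2.4263 = 4.8526 pm

Final wavelength:
λ' = 6.1439 + 4.8526 = 10.9965 pm

Minimum photon energy (maximum energy to electron):
E'_min = hc/λ' = 112.7484 keV

Maximum electron kinetic energy:
K_max = E₀ - E'_min = 201.8000 - 112.7484 = 89.0516 keV

(Intermediate values are shown rounded; full precision is carried through to the final answer.)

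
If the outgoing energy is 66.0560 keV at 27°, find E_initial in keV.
67.0000 keV

Convert final energy to wavelength (hc ≈ 1239.842 keV·pm):
λ' = hc/E' = 1239.842 / 66.0560 = 18.7696 pm

Calculate the Compton shift:
Δλ = λ_C(1 - cos(27°))
Δλ = 2.4263 × (1 - cos(27°))
Δλ = 0.2645 pm

Initial wavelength:
λ = λ' - Δλ = 18.7696 - 0.2645 = 18.5051 pm

Initial energy:
E = hc/λ = 1239.842 / 18.5051 = 67.0000 keV

(Intermediate values are shown rounded; full precision is carried through to the final answer.)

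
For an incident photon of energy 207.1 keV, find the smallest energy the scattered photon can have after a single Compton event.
114.3839 keV (at θ = 180°)

The scattered photon has minimum energy when its wavelength is maximum, i.e., when the Compton shift Δλ = λ_C(1 − cos θ) is maximum. This occurs at θ = 180° (backscattering), giving Δλ_max = 2λ_C = 4.8526 pm.

Initial wavelength: λ₀ = hc/E₀ = 5.9867 pm
Maximum final wavelength: λ'_max = λ₀ + 2λ_C = 5.9867 + 4.8526 = 10.8393 pm
Minimum final energy: E'_min = hc/λ'_max = 114.3839 keV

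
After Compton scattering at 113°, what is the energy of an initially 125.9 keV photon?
93.7699 keV

First convert energy to wavelength:
λ = hc/E, with hc ≈ 1239.842 keV·pm (i.e. 1239.842 eV·nm)

For E = 125.9 keV = 125900 eV:
λ = 1239.842 keV·pm / 125.9 keV
λ = 9.8478 pm

Calculate the Compton shift:
Δλ = λ_C(1 - cos(113°)) = 2.4263 × 1.3907
Δλ = 3.3743 pm

Final wavelength:
λ' = 9.8478 + 3.3743 = 13.2222 pm

Final energy:
E' = hc/λ' = 1239.842 / 13.2222 = 93.7699 keV

(Intermediate values are shown rounded; full precision is carried through to the final answer.)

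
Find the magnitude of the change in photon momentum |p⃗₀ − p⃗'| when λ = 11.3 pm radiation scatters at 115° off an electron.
8.7648e-23 kg·m/s

Photon momentum magnitude is p = h/λ.

Initial momentum:
p₀ = h/λ = 6.6261e-34/1.1300e-11 = 5.8638e-23 kg·m/s

After scattering:
λ' = λ + Δλ = 11.3 + 3.4517 = 14.7517 pm
p' = h/λ' = 6.6261e-34/1.4752e-11 = 4.4917e-23 kg·m/s

Momentum is a vector; the scattered photon's direction makes angle θ = 115° with the incident direction. The magnitude of the vector change Δp⃗ = p⃗₀ − p⃗' is found from the law of cosines:
|Δp⃗|² = p₀² + p'² − 2p₀p'cos θ
|Δp⃗|² = (5.8638e-23)² + (4.4917e-23)² − 2·5.8638e-23·4.4917e-23·cos(115°)
|Δp⃗| = 8.7648e-23 kg·m/s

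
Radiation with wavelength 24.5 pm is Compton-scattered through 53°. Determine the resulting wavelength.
25.4661 pm

Using the Compton scattering formula:
λ' = λ + Δλ = λ + λ_C(1 - cos θ)

Given:
- Initial wavelength λ = 24.5 pm
- Scattering angle θ = 53°
- Compton wavelength λ_C ≈ 2.4263 pm

Calculate the shift:
Δλ = 2.4263 × (1 - cos(53°))
Δλ = 2.4263 × 0.3982
Δλ = 0.9661 pm

Final wavelength:
λ' = 24.5 + 0.9661 = 25.4661 pm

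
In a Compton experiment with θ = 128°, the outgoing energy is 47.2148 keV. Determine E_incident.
55.5000 keV

Convert final energy to wavelength (hc ≈ 1239.842 keV·pm):
λ' = hc/E' = 1239.842 / 47.2148 = 26.2596 pm

Calculate the Compton shift:
Δλ = λ_C(1 - cos(128°))
Δλ = 2.4263 × (1 - cos(128°))
Δλ = 3.9201 pm

Initial wavelength:
λ = λ' - Δλ = 26.2596 - 3.9201 = 22.3395 pm

Initial energy:
E = hc/λ = 1239.842 / 22.3395 = 55.5000 keV

(Intermediate values are shown rounded; full precision is carried through to the final answer.)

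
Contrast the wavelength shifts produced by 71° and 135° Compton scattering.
135° produces the larger shift by a factor of 2.531

Calculate both shifts using Δλ = λ_C(1 - cos θ):

For θ₁ = 71°:
Δλ₁ = 2.4263 × (1 - cos(71°))
Δλ₁ = 2.4263 × 0.6744
Δλ₁ = 1.6364 pm

For θ₂ = 135°:
Δλ₂ = 2.4263 × (1 - cos(135°))
Δλ₂ = 2.4263 × 1.7071
Δλ₂ = 4.1420 pm

The 135° angle produces the larger shift.
Ratio: 4.1420/1.6364 = 2.531

(Intermediate values are shown rounded; full precision is carried through to the final answer.)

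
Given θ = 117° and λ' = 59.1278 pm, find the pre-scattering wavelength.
55.6000 pm

From λ' = λ + Δλ, we have λ = λ' - Δλ

First calculate the Compton shift:
Δλ = λ_C(1 - cos θ)
Δλ = 2.4263 × (1 - cos(117°))
Δλ = 2.4263 × 1.4540
Δλ = 3.5278 pm

Initial wavelength:
λ = λ' - Δλ
λ = 59.1278 - 3.5278
λ = 55.6000 pm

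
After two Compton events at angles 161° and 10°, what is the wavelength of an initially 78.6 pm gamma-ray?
83.3573 pm

Apply Compton shift twice:

First scattering at θ₁ = 161°:
Δλ₁ = λ_C(1 - cos(161°))
Δλ₁ = 2.4263 × 1.9455
Δλ₁ = 4.7204 pm

After first scattering:
λ₁ = 78.6 + 4.7204 = 83.3204 pm

Second scattering at θ₂ = 10°:
Δλ₂ = λ_C(1 - cos(10°))
Δλ₂ = 2.4263 × 0.0152
Δλ₂ = 0.0369 pm

Final wavelength:
λ₂ = 83.3204 + 0.0369 = 83.3573 pm

Total shift: Δλ_total = 4.7204 + 0.0369 = 4.7573 pm

(Intermediate values are shown rounded; full precision is carried through to the final answer.)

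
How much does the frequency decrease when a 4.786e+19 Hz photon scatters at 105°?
1.569e+19 Hz (decrease)

Convert frequency to wavelength (c = 299792458 m/s):
λ₀ = c/f₀ = 299792458/4.786e+19 = 6.2639461e-12 m = 6.2639 pm

Calculate Compton shift:
Δλ = λ_C(1 - cos(105°)) = 3.0543 pm

Final wavelength:
λ' = λ₀ + Δλ = 6.2639 + 3.0543 = 9.3182 pm

Final frequency:
f' = c/λ' = 299792458/9.3182316e-12 = 3.2172677e+19 Hz

Frequency shift (decrease):
Δf = f₀ - f' = 4.786e+19 - 3.2172677e+19 = 1.569e+19 Hz

(Intermediate values are shown rounded; full precision is carried through to the final answer.)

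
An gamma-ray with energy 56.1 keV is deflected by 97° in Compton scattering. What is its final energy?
49.9482 keV

First convert energy to wavelength:
λ = hc/E, with hc ≈ 1239.842 keV·pm (i.e. 1239.842 eV·nm)

For E = 56.1 keV = 56100 eV:
λ = 1239.842 keV·pm / 56.1 keV
λ = 22.1006 pm

Calculate the Compton shift:
Δλ = λ_C(1 - cos(97°)) = 2.4263 × 1.1219
Δλ = 2.7220 pm

Final wavelength:
λ' = 22.1006 + 2.7220 = 24.8226 pm

Final energy:
E' = hc/λ' = 1239.842 / 24.8226 = 49.9482 keV

(Intermediate values are shown rounded; full precision is carried through to the final answer.)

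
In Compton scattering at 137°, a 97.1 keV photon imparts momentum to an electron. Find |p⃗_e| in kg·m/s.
8.4743e-23 kg·m/s

The electron is initially at rest, so by conservation of momentum:
p⃗_e = p⃗₀ − p⃗'  (incident photon momentum minus scattered photon momentum)

Photon momentum magnitudes (p = h/λ = E/c):
λ₀ = hc/E₀ = 12.7687 pm → p₀ = h/λ₀ = 5.1893e-23 kg·m/s
Δλ = λ_C(1 − cos 137°) = 4.2008 pm
λ' = 16.9695 pm → p' = h/λ' = 3.9047e-23 kg·m/s

The scattered photon makes angle θ = 137° with the incident direction, so by the law of cosines:
|p⃗_e|² = p₀² + p'² − 2p₀p'cos θ
|p⃗_e|² = (5.1893e-23)² + (3.9047e-23)² − 2·5.1893e-23·3.9047e-23·cos(137°)
|p⃗_e| = 8.4743e-23 kg·m/s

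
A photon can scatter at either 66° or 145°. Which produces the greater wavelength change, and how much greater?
145° produces the larger shift by a factor of 3.066

Calculate both shifts using Δλ = λ_C(1 - cos θ):

For θ₁ = 66°:
Δλ₁ = 2.4263 × (1 - cos(66°))
Δλ₁ = 2.4263 × 0.5933
Δλ₁ = 1.4394 pm

For θ₂ = 145°:
Δλ₂ = 2.4263 × (1 - cos(145°))
Δλ₂ = 2.4263 × 1.8192
Δλ₂ = 4.4138 pm

The 145° angle produces the larger shift.
Ratio: 4.4138/1.4394 = 3.066

(Intermediate values are shown rounded; full precision is carried through to the final answer.)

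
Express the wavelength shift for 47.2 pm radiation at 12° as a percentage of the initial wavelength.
0.1123%

Calculate the Compton shift:
Δλ = λ_C(1 - cos(12°))
Δλ = 2.4263 × (1 - cos(12°))
Δλ = 2.4263 × 0.0219
Δλ = 0.0530 pm

Percentage change:
(Δλ/λ₀) × 100 = (0.0530/47.2) × 100
= 0.1123%

(Intermediate values are shown rounded; full precision is carried through to the final answer.)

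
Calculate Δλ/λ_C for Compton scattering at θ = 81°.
0.8436 λ_C

The Compton shift formula is:
Δλ = λ_C(1 - cos θ)

Dividing both sides by λ_C:
Δλ/λ_C = 1 - cos θ

For θ = 81°:
Δλ/λ_C = 1 - cos(81°)
Δλ/λ_C = 1 - 0.1564
Δλ/λ_C = 0.8436

This means the shift is 0.8436 × λ_C = 2.0468 pm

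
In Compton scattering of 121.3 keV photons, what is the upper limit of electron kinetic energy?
39.0491 keV

Maximum energy transfer occurs at θ = 180° (backscattering).

Initial photon: E₀ = 121.3 keV → λ₀ = 10.2213 pm

Maximum Compton shift (at 180°):
Δλ_max = 2λ_C = 2 × 2.4263 = 4.8526 pm

Final wavelength:
λ' = 10.2213 + 4.8526 = 15.0739 pm

Minimum photon energy (maximum energy to electron):
E'_min = hc/λ' = 82.2509 keV

Maximum electron kinetic energy:
K_max = E₀ - E'_min = 121.3000 - 82.2509 = 39.0491 keV

(Intermediate values are shown rounded; full precision is carried through to the final answer.)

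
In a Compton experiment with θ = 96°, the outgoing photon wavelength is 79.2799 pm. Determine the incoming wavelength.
76.6000 pm

From λ' = λ + Δλ, we have λ = λ' - Δλ

First calculate the Compton shift:
Δλ = λ_C(1 - cos θ)
Δλ = 2.4263 × (1 - cos(96°))
Δλ = 2.4263 × 1.1045
Δλ = 2.6799 pm

Initial wavelength:
λ = λ' - Δλ
λ = 79.2799 - 2.6799
λ = 76.6000 pm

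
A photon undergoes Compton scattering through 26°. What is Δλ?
0.2456 pm

Using the Compton scattering formula:
Δλ = λ_C(1 - cos θ)

where λ_C = h/(m_e·c) ≈ 2.4263 pm is the Compton wavelength of an electron.

For θ = 26°:
cos(26°) = 0.8988
1 - cos(26°) = 0.1012

Δλ = 2.4263 × 0.1012
Δλ = 0.2456 pm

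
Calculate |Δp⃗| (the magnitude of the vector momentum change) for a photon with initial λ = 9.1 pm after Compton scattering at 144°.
1.1620e-22 kg·m/s

Photon momentum magnitude is p = h/λ.

Initial momentum:
p₀ = h/λ = 6.6261e-34/9.1000e-12 = 7.2814e-23 kg·m/s

After scattering:
λ' = λ + Δλ = 9.1 + 4.3892 = 13.4892 pm
p' = h/λ' = 6.6261e-34/1.3489e-11 = 4.9121e-23 kg·m/s

Momentum is a vector; the scattered photon's direction makes angle θ = 144° with the incident direction. The magnitude of the vector change Δp⃗ = p⃗₀ − p⃗' is found from the law of cosines:
|Δp⃗|² = p₀² + p'² − 2p₀p'cos θ
|Δp⃗|² = (7.2814e-23)² + (4.9121e-23)² − 2·7.2814e-23·4.9121e-23·cos(144°)
|Δp⃗| = 1.1620e-22 kg·m/s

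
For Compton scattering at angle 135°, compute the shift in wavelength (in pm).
4.1420 pm

Using the Compton scattering formula:
Δλ = λ_C(1 - cos θ)

where λ_C = h/(m_e·c) ≈ 2.4263 pm is the Compton wavelength of an electron.

For θ = 135°:
cos(135°) = -0.7071
1 - cos(135°) = 1.7071

Δλ = 2.4263 × 1.7071
Δλ = 4.1420 pm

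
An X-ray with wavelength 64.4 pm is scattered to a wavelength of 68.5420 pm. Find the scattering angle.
135.00°

First find the wavelength shift:
Δλ = λ' - λ = 68.5420 - 64.4 = 4.1420 pm

Using Δλ = λ_C(1 - cos θ), with λ_C = h/(m_e·c) ≈ 2.42631024 pm:
cos θ = 1 - Δλ/λ_C
cos θ = 1 - 4.1420/2.42631024
cos θ = -0.707119

θ = arccos(-0.707119)
θ = 135.00°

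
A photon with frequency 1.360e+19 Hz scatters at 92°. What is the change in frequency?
1.391e+18 Hz (decrease)

Convert frequency to wavelength (c = 299792458 m/s):
λ₀ = c/f₀ = 299792458/1.360e+19 = 2.2043563e-11 m = 22.0436 pm

Calculate Compton shift:
Δλ = λ_C(1 - cos(92°)) = 2.5110 pm

Final wavelength:
λ' = λ₀ + Δλ = 22.0436 + 2.5110 = 24.5546 pm

Final frequency:
f' = c/λ' = 299792458/2.4554550e-11 = 1.2209242e+19 Hz

Frequency shift (decrease):
Δf = f₀ - f' = 1.360e+19 - 1.2209242e+19 = 1.391e+18 Hz

(Intermediate values are shown rounded; full precision is carried through to the final answer.)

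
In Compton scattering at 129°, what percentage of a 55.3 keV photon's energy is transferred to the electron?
0.1499 (or 14.99%)

Calculate initial and final photon energies:

Initial: E₀ = 55.3 keV → λ₀ = 22.4203 pm
Compton shift: Δλ = 3.9532 pm
Final wavelength: λ' = 26.3735 pm
Final energy: E' = 47.0109 keV

Fractional energy loss:
(E₀ - E')/E₀ = (55.3000 - 47.0109)/55.3000
= 8.2891/55.3000
= 0.1499
= 14.99%

(Intermediate values are shown rounded; full precision is carried through to the final answer.)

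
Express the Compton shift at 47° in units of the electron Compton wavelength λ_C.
0.3180 λ_C

The Compton shift formula is:
Δλ = λ_C(1 - cos θ)

Dividing both sides by λ_C:
Δλ/λ_C = 1 - cos θ

For θ = 47°:
Δλ/λ_C = 1 - cos(47°)
Δλ/λ_C = 1 - 0.6820
Δλ/λ_C = 0.3180

This means the shift is 0.3180 × λ_C = 0.7716 pm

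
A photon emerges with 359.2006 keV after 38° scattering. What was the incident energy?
422.1000 keV

Convert final energy to wavelength (hc ≈ 1239.842 keV·pm):
λ' = hc/E' = 1239.842 / 359.2006 = 3.4517 pm

Calculate the Compton shift:
Δλ = λ_C(1 - cos(38°))
Δλ = 2.4263 × (1 - cos(38°))
Δλ = 0.5144 pm

Initial wavelength:
λ = λ' - Δλ = 3.4517 - 0.5144 = 2.9373 pm

Initial energy:
E = hc/λ = 1239.842 / 2.9373 = 422.1000 keV

(Intermediate values are shown rounded; full precision is carried through to the final answer.)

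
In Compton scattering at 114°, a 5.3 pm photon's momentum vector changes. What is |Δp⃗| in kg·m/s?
1.7073e-22 kg·m/s

Photon momentum magnitude is p = h/λ.

Initial momentum:
p₀ = h/λ = 6.6261e-34/5.3000e-12 = 1.2502e-22 kg·m/s

After scattering:
λ' = λ + Δλ = 5.3 + 3.4132 = 8.7132 pm
p' = h/λ' = 6.6261e-34/8.7132e-12 = 7.6047e-23 kg·m/s

Momentum is a vector; the scattered photon's direction makes angle θ = 114° with the incident direction. The magnitude of the vector change Δp⃗ = p⃗₀ − p⃗' is found from the law of cosines:
|Δp⃗|² = p₀² + p'² − 2p₀p'cos θ
|Δp⃗|² = (1.2502e-22)² + (7.6047e-23)² − 2·1.2502e-22·7.6047e-23·cos(114°)
|Δp⃗| = 1.7073e-22 kg·m/s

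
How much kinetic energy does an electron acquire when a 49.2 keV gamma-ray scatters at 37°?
0.9357 keV

By energy conservation: K_e = E_initial - E_final

First find the scattered photon energy:
Initial wavelength: λ = hc/E = 25.2000 pm
Compton shift: Δλ = λ_C(1 - cos(37°)) = 0.4886 pm
Final wavelength: λ' = 25.2000 + 0.4886 = 25.6886 pm
Final photon energy: E' = hc/λ' = 48.2643 keV

Electron kinetic energy:
K_e = E - E' = 49.2000 - 48.2643 = 0.9357 keV

(Intermediate values are shown rounded; full precision is carried through to the final answer.)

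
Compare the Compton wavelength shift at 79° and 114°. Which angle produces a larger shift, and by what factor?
114° produces the larger shift by a factor of 1.738

Calculate both shifts using Δλ = λ_C(1 - cos θ):

For θ₁ = 79°:
Δλ₁ = 2.4263 × (1 - cos(79°))
Δλ₁ = 2.4263 × 0.8092
Δλ₁ = 1.9633 pm

For θ₂ = 114°:
Δλ₂ = 2.4263 × (1 - cos(114°))
Δλ₂ = 2.4263 × 1.4067
Δλ₂ = 3.4132 pm

The 114° angle produces the larger shift.
Ratio: 3.4132/1.9633 = 1.738

(Intermediate values are shown rounded; full precision is carried through to the final answer.)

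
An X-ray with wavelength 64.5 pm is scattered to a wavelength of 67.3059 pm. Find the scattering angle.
99.00°

First find the wavelength shift:
Δλ = λ' - λ = 67.3059 - 64.5 = 2.8059 pm

Using Δλ = λ_C(1 - cos θ), with λ_C = h/(m_e·c) ≈ 2.42631024 pm:
cos θ = 1 - Δλ/λ_C
cos θ = 1 - 2.8059/2.42631024
cos θ = -0.156447

θ = arccos(-0.156447)
θ = 99.00°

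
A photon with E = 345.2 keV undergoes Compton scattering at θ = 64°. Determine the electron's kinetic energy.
94.9467 keV

By energy conservation: K_e = E_initial - E_final

First find the scattered photon energy:
Initial wavelength: λ = hc/E = 3.5917 pm
Compton shift: Δλ = λ_C(1 - cos(64°)) = 1.3627 pm
Final wavelength: λ' = 3.5917 + 1.3627 = 4.9543 pm
Final photon energy: E' = hc/λ' = 250.2533 keV

Electron kinetic energy:
K_e = E - E' = 345.2000 - 250.2533 = 94.9467 keV

(Intermediate values are shown rounded; full precision is carried through to the final answer.)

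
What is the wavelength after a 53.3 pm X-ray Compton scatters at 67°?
54.7783 pm

Using the Compton scattering formula:
λ' = λ + Δλ = λ + λ_C(1 - cos θ)

Given:
- Initial wavelength λ = 53.3 pm
- Scattering angle θ = 67°
- Compton wavelength λ_C ≈ 2.4263 pm

Calculate the shift:
Δλ = 2.4263 × (1 - cos(67°))
Δλ = 2.4263 × 0.6093
Δλ = 1.4783 pm

Final wavelength:
λ' = 53.3 + 1.4783 = 54.7783 pm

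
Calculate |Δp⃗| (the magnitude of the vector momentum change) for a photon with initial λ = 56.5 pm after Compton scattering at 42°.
8.3606e-24 kg·m/s

Photon momentum magnitude is p = h/λ.

Initial momentum:
p₀ = h/λ = 6.6261e-34/5.6500e-11 = 1.1728e-23 kg·m/s

After scattering:
λ' = λ + Δλ = 56.5 + 0.6232 = 57.1232 pm
p' = h/λ' = 6.6261e-34/5.7123e-11 = 1.1600e-23 kg·m/s

Momentum is a vector; the scattered photon's direction makes angle θ = 42° with the incident direction. The magnitude of the vector change Δp⃗ = p⃗₀ − p⃗' is found from the law of cosines:
|Δp⃗|² = p₀² + p'² − 2p₀p'cos θ
|Δp⃗|² = (1.1728e-23)² + (1.1600e-23)² − 2·1.1728e-23·1.1600e-23·cos(42°)
|Δp⃗| = 8.3606e-24 kg·m/s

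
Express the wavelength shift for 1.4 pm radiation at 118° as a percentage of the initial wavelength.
254.6710%

Calculate the Compton shift:
Δλ = λ_C(1 - cos(118°))
Δλ = 2.4263 × (1 - cos(118°))
Δλ = 2.4263 × 1.4695
Δλ = 3.5654 pm

Percentage change:
(Δλ/λ₀) × 100 = (3.5654/1.4) × 100
= 254.6710%

(Intermediate values are shown rounded; full precision is carried through to the final answer.)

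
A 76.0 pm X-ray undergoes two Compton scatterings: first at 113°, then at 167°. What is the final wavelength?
84.1648 pm

Apply Compton shift twice:

First scattering at θ₁ = 113°:
Δλ₁ = λ_C(1 - cos(113°))
Δλ₁ = 2.4263 × 1.3907
Δλ₁ = 3.3743 pm

After first scattering:
λ₁ = 76.0 + 3.3743 = 79.3743 pm

Second scattering at θ₂ = 167°:
Δλ₂ = λ_C(1 - cos(167°))
Δλ₂ = 2.4263 × 1.9744
Δλ₂ = 4.7904 pm

Final wavelength:
λ₂ = 79.3743 + 4.7904 = 84.1648 pm

Total shift: Δλ_total = 3.3743 + 4.7904 = 8.1648 pm

(Intermediate values are shown rounded; full precision is carried through to the final answer.)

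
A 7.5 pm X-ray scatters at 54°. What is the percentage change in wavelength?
13.3355%

Calculate the Compton shift:
Δλ = λ_C(1 - cos(54°))
Δλ = 2.4263 × (1 - cos(54°))
Δλ = 2.4263 × 0.4122
Δλ = 1.0002 pm

Percentage change:
(Δλ/λ₀) × 100 = (1.0002/7.5) × 100
= 13.3355%

(Intermediate values are shown rounded; full precision is carried through to the final answer.)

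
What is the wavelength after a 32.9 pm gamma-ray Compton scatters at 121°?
36.5760 pm

Using the Compton scattering formula:
λ' = λ + Δλ = λ + λ_C(1 - cos θ)

Given:
- Initial wavelength λ = 32.9 pm
- Scattering angle θ = 121°
- Compton wavelength λ_C ≈ 2.4263 pm

Calculate the shift:
Δλ = 2.4263 × (1 - cos(121°))
Δλ = 2.4263 × 1.5150
Δλ = 3.6760 pm

Final wavelength:
λ' = 32.9 + 3.6760 = 36.5760 pm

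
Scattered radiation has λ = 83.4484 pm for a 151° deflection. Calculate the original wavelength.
78.9000 pm

From λ' = λ + Δλ, we have λ = λ' - Δλ

First calculate the Compton shift:
Δλ = λ_C(1 - cos θ)
Δλ = 2.4263 × (1 - cos(151°))
Δλ = 2.4263 × 1.8746
Δλ = 4.5484 pm

Initial wavelength:
λ = λ' - Δλ
λ = 83.4484 - 4.5484
λ = 78.9000 pm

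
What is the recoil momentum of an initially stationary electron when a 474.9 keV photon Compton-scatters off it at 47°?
1.8701e-22 kg·m/s

The electron is initially at rest, so by conservation of momentum:
p⃗_e = p⃗₀ − p⃗'  (incident photon momentum minus scattered photon momentum)

Photon momentum magnitudes (p = h/λ = E/c):
λ₀ = hc/E₀ = 2.6107 pm → p₀ = h/λ₀ = 2.5380e-22 kg·m/s
Δλ = λ_C(1 − cos 47°) = 0.7716 pm
λ' = 3.3823 pm → p' = h/λ' = 1.9590e-22 kg·m/s

The scattered photon makes angle θ = 47° with the incident direction, so by the law of cosines:
|p⃗_e|² = p₀² + p'² − 2p₀p'cos θ
|p⃗_e|² = (2.5380e-22)² + (1.9590e-22)² − 2·2.5380e-22·1.9590e-22·cos(47°)
|p⃗_e| = 1.8701e-22 kg·m/s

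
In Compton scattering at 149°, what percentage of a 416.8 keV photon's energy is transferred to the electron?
0.6024 (or 60.24%)

Calculate initial and final photon energies:

Initial: E₀ = 416.8 keV → λ₀ = 2.9747 pm
Compton shift: Δλ = 4.5061 pm
Final wavelength: λ' = 7.4807 pm
Final energy: E' = 165.7380 keV

Fractional energy loss:
(E₀ - E')/E₀ = (416.8000 - 165.7380)/416.8000
= 251.0620/416.8000
= 0.6024
= 60.24%

(Intermediate values are shown rounded; full precision is carried through to the final answer.)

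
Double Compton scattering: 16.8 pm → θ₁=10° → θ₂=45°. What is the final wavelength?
17.5475 pm

Apply Compton shift twice:

First scattering at θ₁ = 10°:
Δλ₁ = λ_C(1 - cos(10°))
Δλ₁ = 2.4263 × 0.0152
Δλ₁ = 0.0369 pm

After first scattering:
λ₁ = 16.8 + 0.0369 = 16.8369 pm

Second scattering at θ₂ = 45°:
Δλ₂ = λ_C(1 - cos(45°))
Δλ₂ = 2.4263 × 0.2929
Δλ₂ = 0.7106 pm

Final wavelength:
λ₂ = 16.8369 + 0.7106 = 17.5475 pm

Total shift: Δλ_total = 0.0369 + 0.7106 = 0.7475 pm

(Intermediate values are shown rounded; full precision is carried through to the final answer.)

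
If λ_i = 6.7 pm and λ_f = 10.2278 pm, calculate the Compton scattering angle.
117.00°

First find the wavelength shift:
Δλ = λ' - λ = 10.2278 - 6.7 = 3.5278 pm

Using Δλ = λ_C(1 - cos θ), with λ_C = h/(m_e·c) ≈ 2.42631024 pm:
cos θ = 1 - Δλ/λ_C
cos θ = 1 - 3.5278/2.42631024
cos θ = -0.453977

θ = arccos(-0.453977)
θ = 117.00°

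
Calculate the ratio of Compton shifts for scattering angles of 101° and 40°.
101° produces the larger shift by a factor of 5.090

Calculate both shifts using Δλ = λ_C(1 - cos θ):

For θ₁ = 40°:
Δλ₁ = 2.4263 × (1 - cos(40°))
Δλ₁ = 2.4263 × 0.2340
Δλ₁ = 0.5676 pm

For θ₂ = 101°:
Δλ₂ = 2.4263 × (1 - cos(101°))
Δλ₂ = 2.4263 × 1.1908
Δλ₂ = 2.8893 pm

The 101° angle produces the larger shift.
Ratio: 2.8893/0.5676 = 5.090

(Intermediate values are shown rounded; full precision is carried through to the final answer.)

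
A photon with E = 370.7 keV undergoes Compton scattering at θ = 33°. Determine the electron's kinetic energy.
38.8393 keV

By energy conservation: K_e = E_initial - E_final

First find the scattered photon energy:
Initial wavelength: λ = hc/E = 3.3446 pm
Compton shift: Δλ = λ_C(1 - cos(33°)) = 0.3914 pm
Final wavelength: λ' = 3.3446 + 0.3914 = 3.7360 pm
Final photon energy: E' = hc/λ' = 331.8607 keV

Electron kinetic energy:
K_e = E - E' = 370.7000 - 331.8607 = 38.8393 keV

(Intermediate values are shown rounded; full precision is carried through to the final answer.)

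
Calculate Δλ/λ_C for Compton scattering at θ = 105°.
1.2588 λ_C

The Compton shift formula is:
Δλ = λ_C(1 - cos θ)

Dividing both sides by λ_C:
Δλ/λ_C = 1 - cos θ

For θ = 105°:
Δλ/λ_C = 1 - cos(105°)
Δλ/λ_C = 1 - -0.2588
Δλ/λ_C = 1.2588

This means the shift is 1.2588 × λ_C = 3.0543 pm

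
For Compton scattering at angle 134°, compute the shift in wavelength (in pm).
4.1118 pm

Using the Compton scattering formula:
Δλ = λ_C(1 - cos θ)

where λ_C = h/(m_e·c) ≈ 2.4263 pm is the Compton wavelength of an electron.

For θ = 134°:
cos(134°) = -0.6947
1 - cos(134°) = 1.6947

Δλ = 2.4263 × 1.6947
Δλ = 4.1118 pm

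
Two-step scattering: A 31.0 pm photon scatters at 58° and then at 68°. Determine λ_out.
33.6580 pm

Apply Compton shift twice:

First scattering at θ₁ = 58°:
Δλ₁ = λ_C(1 - cos(58°))
Δλ₁ = 2.4263 × 0.4701
Δλ₁ = 1.1406 pm

After first scattering:
λ₁ = 31.0 + 1.1406 = 32.1406 pm

Second scattering at θ₂ = 68°:
Δλ₂ = λ_C(1 - cos(68°))
Δλ₂ = 2.4263 × 0.6254
Δλ₂ = 1.5174 pm

Final wavelength:
λ₂ = 32.1406 + 1.5174 = 33.6580 pm

Total shift: Δλ_total = 1.1406 + 1.5174 = 2.6580 pm

(Intermediate values are shown rounded; full precision is carried through to the final answer.)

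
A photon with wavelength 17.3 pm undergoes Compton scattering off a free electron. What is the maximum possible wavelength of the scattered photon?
22.1526 pm (at θ = 180°)

The Compton shift is Δλ = λ_C(1 − cos θ).

Since cos θ ranges from −1 to 1, the factor (1 − cos θ) ranges from 0 to 2; the maximum shift occurs at θ = 180° (backscattering):
Δλ_max = 2λ_C = 2 × 2.4263 pm = 4.8526 pm

Maximum scattered wavelength:
λ'_max = λ₀ + Δλ_max = 17.3 + 4.8526 = 22.1526 pm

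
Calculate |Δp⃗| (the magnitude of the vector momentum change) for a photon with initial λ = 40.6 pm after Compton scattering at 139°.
2.9128e-23 kg·m/s

Photon momentum magnitude is p = h/λ.

Initial momentum:
p₀ = h/λ = 6.6261e-34/4.0600e-11 = 1.6320e-23 kg·m/s

After scattering:
λ' = λ + Δλ = 40.6 + 4.2575 = 44.8575 pm
p' = h/λ' = 6.6261e-34/4.4857e-11 = 1.4771e-23 kg·m/s

Momentum is a vector; the scattered photon's direction makes angle θ = 139° with the incident direction. The magnitude of the vector change Δp⃗ = p⃗₀ − p⃗' is found from the law of cosines:
|Δp⃗|² = p₀² + p'² − 2p₀p'cos θ
|Δp⃗|² = (1.6320e-23)² + (1.4771e-23)² − 2·1.6320e-23·1.4771e-23·cos(139°)
|Δp⃗| = 2.9128e-23 kg·m/s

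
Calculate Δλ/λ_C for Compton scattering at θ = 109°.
1.3256 λ_C

The Compton shift formula is:
Δλ = λ_C(1 - cos θ)

Dividing both sides by λ_C:
Δλ/λ_C = 1 - cos θ

For θ = 109°:
Δλ/λ_C = 1 - cos(109°)
Δλ/λ_C = 1 - -0.3256
Δλ/λ_C = 1.3256

This means the shift is 1.3256 × λ_C = 3.2162 pm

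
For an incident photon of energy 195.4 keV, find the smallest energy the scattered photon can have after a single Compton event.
110.7222 keV (at θ = 180°)

The scattered photon has minimum energy when its wavelength is maximum, i.e., when the Compton shift Δλ = λ_C(1 − cos θ) is maximum. This occurs at θ = 180° (backscattering), giving Δλ_max = 2λ_C = 4.8526 pm.

Initial wavelength: λ₀ = hc/E₀ = 6.3451 pm
Maximum final wavelength: λ'_max = λ₀ + 2λ_C = 6.3451 + 4.8526 = 11.1978 pm
Minimum final energy: E'_min = hc/λ'_max = 110.7222 keV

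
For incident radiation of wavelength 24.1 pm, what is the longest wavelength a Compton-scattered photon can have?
28.9526 pm (at θ = 180°)

The Compton shift is Δλ = λ_C(1 − cos θ).

Since cos θ ranges from −1 to 1, the factor (1 − cos θ) ranges from 0 to 2; the maximum shift occurs at θ = 180° (backscattering):
Δλ_max = 2λ_C = 2 × 2.4263 pm = 4.8526 pm

Maximum scattered wavelength:
λ'_max = λ₀ + Δλ_max = 24.1 + 4.8526 = 28.9526 pm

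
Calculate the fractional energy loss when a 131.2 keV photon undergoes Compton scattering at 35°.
0.0444 (or 4.44%)

Calculate initial and final photon energies:

Initial: E₀ = 131.2 keV → λ₀ = 9.4500 pm
Compton shift: Δλ = 0.4388 pm
Final wavelength: λ' = 9.8888 pm
Final energy: E' = 125.3783 keV

Fractional energy loss:
(E₀ - E')/E₀ = (131.2000 - 125.3783)/131.2000
= 5.8217/131.2000
= 0.0444
= 4.44%

(Intermediate values are shown rounded; full precision is carried through to the final answer.)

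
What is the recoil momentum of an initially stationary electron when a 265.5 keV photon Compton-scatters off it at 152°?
2.0796e-22 kg·m/s

The electron is initially at rest, so by conservation of momentum:
p⃗_e = p⃗₀ − p⃗'  (incident photon momentum minus scattered photon momentum)

Photon momentum magnitudes (p = h/λ = E/c):
λ₀ = hc/E₀ = 4.6698 pm → p₀ = h/λ₀ = 1.4189e-22 kg·m/s
Δλ = λ_C(1 − cos 152°) = 4.5686 pm
λ' = 9.2385 pm → p' = h/λ' = 7.1723e-23 kg·m/s

The scattered photon makes angle θ = 152° with the incident direction, so by the law of cosines:
|p⃗_e|² = p₀² + p'² − 2p₀p'cos θ
|p⃗_e|² = (1.4189e-22)² + (7.1723e-23)² − 2·1.4189e-22·7.1723e-23·cos(152°)
|p⃗_e| = 2.0796e-22 kg·m/s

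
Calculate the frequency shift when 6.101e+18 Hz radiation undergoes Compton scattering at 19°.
1.637e+16 Hz (decrease)

Convert frequency to wavelength (c = 299792458 m/s):
λ₀ = c/f₀ = 299792458/6.101e+18 = 4.9138249e-11 m = 49.1382 pm

Calculate Compton shift:
Δλ = λ_C(1 - cos(19°)) = 0.1322 pm

Final wavelength:
λ' = λ₀ + Δλ = 49.1382 + 0.1322 = 49.2704 pm

Final frequency:
f' = c/λ' = 299792458/4.9270438e-11 = 6.0846315e+18 Hz

Frequency shift (decrease):
Δf = f₀ - f' = 6.101e+18 - 6.0846315e+18 = 1.637e+16 Hz

(Intermediate values are shown rounded; full precision is carried through to the final answer.)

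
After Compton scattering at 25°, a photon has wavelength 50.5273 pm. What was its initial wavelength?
50.3000 pm

From λ' = λ + Δλ, we have λ = λ' - Δλ

First calculate the Compton shift:
Δλ = λ_C(1 - cos θ)
Δλ = 2.4263 × (1 - cos(25°))
Δλ = 2.4263 × 0.0937
Δλ = 0.2273 pm

Initial wavelength:
λ = λ' - Δλ
λ = 50.5273 - 0.2273
λ = 50.3000 pm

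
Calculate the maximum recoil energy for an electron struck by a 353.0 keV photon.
204.7808 keV

Maximum energy transfer occurs at θ = 180° (backscattering).

Initial photon: E₀ = 353.0 keV → λ₀ = 3.5123 pm

Maximum Compton shift (at 180°):
Δλ_max = 2λ_C = 2 × 2.4263 = 4.8526 pm

Final wavelength:
λ' = 3.5123 + 4.8526 = 8.3649 pm

Minimum photon energy (maximum energy to electron):
E'_min = hc/λ' = 148.2192 keV

Maximum electron kinetic energy:
K_max = E₀ - E'_min = 353.0000 - 148.2192 = 204.7808 keV

(Intermediate values are shown rounded; full precision is carried through to the final answer.)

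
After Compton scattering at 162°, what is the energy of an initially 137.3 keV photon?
90.0784 keV

First convert energy to wavelength:
λ = hc/E, with hc ≈ 1239.842 keV·pm (i.e. 1239.842 eV·nm)

For E = 137.3 keV = 137300 eV:
λ = 1239.842 keV·pm / 137.3 keV
λ = 9.0302 pm

Calculate the Compton shift:
Δλ = λ_C(1 - cos(162°)) = 2.4263 × 1.9511
Δλ = 4.7339 pm

Final wavelength:
λ' = 9.0302 + 4.7339 = 13.7640 pm

Final energy:
E' = hc/λ' = 1239.842 / 13.7640 = 90.0784 keV

(Intermediate values are shown rounded; full precision is carried through to the final answer.)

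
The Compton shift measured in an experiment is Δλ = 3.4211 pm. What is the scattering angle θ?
114.20°

From the Compton formula Δλ = λ_C(1 - cos θ), we can solve for θ:

cos θ = 1 - Δλ/λ_C

Given:
- Δλ = 3.4211 pm
- λ_C = h/(m_e·c) ≈ 2.42631024 pm

cos θ = 1 - 3.4211/2.42631024
cos θ = 1 - 1.410001
cos θ = -0.410001

θ = arccos(-0.410001)
θ = 114.20°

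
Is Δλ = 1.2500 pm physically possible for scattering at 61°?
Yes, consistent

Calculate the expected shift for θ = 61°:

Δλ_expected = λ_C(1 - cos(61°))
Δλ_expected = 2.4263 × (1 - cos(61°))
Δλ_expected = 2.4263 × 0.5152
Δλ_expected = 1.2500 pm

Given shift: 1.2500 pm
Expected shift: 1.2500 pm
Difference: 0.0000 pm

The values match. This is consistent with Compton scattering at the stated angle.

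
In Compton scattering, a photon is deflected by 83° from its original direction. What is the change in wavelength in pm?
2.1306 pm

Using the Compton scattering formula:
Δλ = λ_C(1 - cos θ)

where λ_C = h/(m_e·c) ≈ 2.4263 pm is the Compton wavelength of an electron.

For θ = 83°:
cos(83°) = 0.1219
1 - cos(83°) = 0.8781

Δλ = 2.4263 × 0.8781
Δλ = 2.1306 pm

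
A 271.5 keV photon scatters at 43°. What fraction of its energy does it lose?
0.1249 (or 12.49%)

Calculate initial and final photon energies:

Initial: E₀ = 271.5 keV → λ₀ = 4.5666 pm
Compton shift: Δλ = 0.6518 pm
Final wavelength: λ' = 5.2185 pm
Final energy: E' = 237.5879 keV

Fractional energy loss:
(E₀ - E')/E₀ = (271.5000 - 237.5879)/271.5000
= 33.9121/271.5000
= 0.1249
= 12.49%

(Intermediate values are shown rounded; full precision is carried through to the final answer.)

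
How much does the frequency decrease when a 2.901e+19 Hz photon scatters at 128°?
7.978e+18 Hz (decrease)

Convert frequency to wavelength (c = 299792458 m/s):
λ₀ = c/f₀ = 299792458/2.901e+19 = 1.0334107e-11 m = 10.3341 pm

Calculate Compton shift:
Δλ = λ_C(1 - cos(128°)) = 3.9201 pm

Final wavelength:
λ' = λ₀ + Δλ = 10.3341 + 3.9201 = 14.2542 pm

Final frequency:
f' = c/λ' = 299792458/1.4254203e-11 = 2.1031863e+19 Hz

Frequency shift (decrease):
Δf = f₀ - f' = 2.901e+19 - 2.1031863e+19 = 7.978e+18 Hz

(Intermediate values are shown rounded; full precision is carried through to the final answer.)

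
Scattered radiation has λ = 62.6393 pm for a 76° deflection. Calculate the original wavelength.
60.8000 pm

From λ' = λ + Δλ, we have λ = λ' - Δλ

First calculate the Compton shift:
Δλ = λ_C(1 - cos θ)
Δλ = 2.4263 × (1 - cos(76°))
Δλ = 2.4263 × 0.7581
Δλ = 1.8393 pm

Initial wavelength:
λ = λ' - Δλ
λ = 62.6393 - 1.8393
λ = 60.8000 pm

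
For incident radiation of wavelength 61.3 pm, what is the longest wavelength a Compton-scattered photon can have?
66.1526 pm (at θ = 180°)

The Compton shift is Δλ = λ_C(1 − cos θ).

Since cos θ ranges from −1 to 1, the factor (1 − cos θ) ranges from 0 to 2; the maximum shift occurs at θ = 180° (backscattering):
Δλ_max = 2λ_C = 2 × 2.4263 pm = 4.8526 pm

Maximum scattered wavelength:
λ'_max = λ₀ + Δλ_max = 61.3 + 4.8526 = 66.1526 pm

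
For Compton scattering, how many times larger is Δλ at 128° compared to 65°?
128° produces the larger shift by a factor of 2.798

Calculate both shifts using Δλ = λ_C(1 - cos θ):

For θ₁ = 65°:
Δλ₁ = 2.4263 × (1 - cos(65°))
Δλ₁ = 2.4263 × 0.5774
Δλ₁ = 1.4009 pm

For θ₂ = 128°:
Δλ₂ = 2.4263 × (1 - cos(128°))
Δλ₂ = 2.4263 × 1.6157
Δλ₂ = 3.9201 pm

The 128° angle produces the larger shift.
Ratio: 3.9201/1.4009 = 2.798

(Intermediate values are shown rounded; full precision is carried through to the final answer.)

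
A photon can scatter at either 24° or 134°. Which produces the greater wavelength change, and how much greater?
134° produces the larger shift by a factor of 19.602

Calculate both shifts using Δλ = λ_C(1 - cos θ):

For θ₁ = 24°:
Δλ₁ = 2.4263 × (1 - cos(24°))
Δλ₁ = 2.4263 × 0.0865
Δλ₁ = 0.2098 pm

For θ₂ = 134°:
Δλ₂ = 2.4263 × (1 - cos(134°))
Δλ₂ = 2.4263 × 1.6947
Δλ₂ = 4.1118 pm

The 134° angle produces the larger shift.
Ratio: 4.1118/0.2098 = 19.602

(Intermediate values are shown rounded; full precision is carried through to the final answer.)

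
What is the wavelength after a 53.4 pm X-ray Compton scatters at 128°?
57.3201 pm

Using the Compton scattering formula:
λ' = λ + Δλ = λ + λ_C(1 - cos θ)

Given:
- Initial wavelength λ = 53.4 pm
- Scattering angle θ = 128°
- Compton wavelength λ_C ≈ 2.4263 pm

Calculate the shift:
Δλ = 2.4263 × (1 - cos(128°))
Δλ = 2.4263 × 1.6157
Δλ = 3.9201 pm

Final wavelength:
λ' = 53.4 + 3.9201 = 57.3201 pm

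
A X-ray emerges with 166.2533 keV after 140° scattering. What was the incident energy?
390.7997 keV

Convert final energy to wavelength (hc ≈ 1239.842 keV·pm):
λ' = hc/E' = 1239.842 / 166.2533 = 7.4575 pm

Calculate the Compton shift:
Δλ = λ_C(1 - cos(140°))
Δλ = 2.4263 × (1 - cos(140°))
Δλ = 4.2850 pm

Initial wavelength:
λ = λ' - Δλ = 7.4575 - 4.2850 = 3.1726 pm

Initial energy:
E = hc/λ = 1239.842 / 3.1726 = 390.7997 keV

(Intermediate values are shown rounded; full precision is carried through to the final answer.)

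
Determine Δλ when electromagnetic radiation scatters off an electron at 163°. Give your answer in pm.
4.7466 pm

Using the Compton scattering formula:
Δλ = λ_C(1 - cos θ)

where λ_C = h/(m_e·c) ≈ 2.4263 pm is the Compton wavelength of an electron.

For θ = 163°:
cos(163°) = -0.9563
1 - cos(163°) = 1.9563

Δλ = 2.4263 × 1.9563
Δλ = 4.7466 pm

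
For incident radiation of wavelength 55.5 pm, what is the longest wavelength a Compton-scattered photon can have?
60.3526 pm (at θ = 180°)

The Compton shift is Δλ = λ_C(1 − cos θ).

Since cos θ ranges from −1 to 1, the factor (1 − cos θ) ranges from 0 to 2; the maximum shift occurs at θ = 180° (backscattering):
Δλ_max = 2λ_C = 2 × 2.4263 pm = 4.8526 pm

Maximum scattered wavelength:
λ'_max = λ₀ + Δλ_max = 55.5 + 4.8526 = 60.3526 pm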